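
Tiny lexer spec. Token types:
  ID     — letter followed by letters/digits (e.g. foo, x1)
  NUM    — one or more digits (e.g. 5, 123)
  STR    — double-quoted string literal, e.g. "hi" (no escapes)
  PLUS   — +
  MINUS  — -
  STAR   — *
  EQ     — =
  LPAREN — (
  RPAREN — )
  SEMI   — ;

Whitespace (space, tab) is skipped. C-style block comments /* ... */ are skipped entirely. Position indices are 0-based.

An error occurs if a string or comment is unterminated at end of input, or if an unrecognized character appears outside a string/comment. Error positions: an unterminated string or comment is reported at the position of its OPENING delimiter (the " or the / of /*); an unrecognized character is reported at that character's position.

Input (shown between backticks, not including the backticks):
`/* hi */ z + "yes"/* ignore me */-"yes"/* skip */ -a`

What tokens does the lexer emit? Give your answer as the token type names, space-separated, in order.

pos=0: enter COMMENT mode (saw '/*')
exit COMMENT mode (now at pos=8)
pos=9: emit ID 'z' (now at pos=10)
pos=11: emit PLUS '+'
pos=13: enter STRING mode
pos=13: emit STR "yes" (now at pos=18)
pos=18: enter COMMENT mode (saw '/*')
exit COMMENT mode (now at pos=33)
pos=33: emit MINUS '-'
pos=34: enter STRING mode
pos=34: emit STR "yes" (now at pos=39)
pos=39: enter COMMENT mode (saw '/*')
exit COMMENT mode (now at pos=49)
pos=50: emit MINUS '-'
pos=51: emit ID 'a' (now at pos=52)
DONE. 7 tokens: [ID, PLUS, STR, MINUS, STR, MINUS, ID]

Answer: ID PLUS STR MINUS STR MINUS ID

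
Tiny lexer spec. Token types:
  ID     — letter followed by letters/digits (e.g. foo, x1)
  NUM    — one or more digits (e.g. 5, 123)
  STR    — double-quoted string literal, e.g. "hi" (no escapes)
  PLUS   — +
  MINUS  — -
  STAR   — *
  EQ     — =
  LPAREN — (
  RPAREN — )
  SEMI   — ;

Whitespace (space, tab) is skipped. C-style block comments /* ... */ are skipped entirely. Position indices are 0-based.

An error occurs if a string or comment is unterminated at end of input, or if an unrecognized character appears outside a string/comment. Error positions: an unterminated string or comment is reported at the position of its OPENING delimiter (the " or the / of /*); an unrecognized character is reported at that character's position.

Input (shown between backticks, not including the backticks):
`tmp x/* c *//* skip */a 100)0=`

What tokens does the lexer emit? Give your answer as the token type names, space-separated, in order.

Answer: ID ID ID NUM RPAREN NUM EQ

Derivation:
pos=0: emit ID 'tmp' (now at pos=3)
pos=4: emit ID 'x' (now at pos=5)
pos=5: enter COMMENT mode (saw '/*')
exit COMMENT mode (now at pos=12)
pos=12: enter COMMENT mode (saw '/*')
exit COMMENT mode (now at pos=22)
pos=22: emit ID 'a' (now at pos=23)
pos=24: emit NUM '100' (now at pos=27)
pos=27: emit RPAREN ')'
pos=28: emit NUM '0' (now at pos=29)
pos=29: emit EQ '='
DONE. 7 tokens: [ID, ID, ID, NUM, RPAREN, NUM, EQ]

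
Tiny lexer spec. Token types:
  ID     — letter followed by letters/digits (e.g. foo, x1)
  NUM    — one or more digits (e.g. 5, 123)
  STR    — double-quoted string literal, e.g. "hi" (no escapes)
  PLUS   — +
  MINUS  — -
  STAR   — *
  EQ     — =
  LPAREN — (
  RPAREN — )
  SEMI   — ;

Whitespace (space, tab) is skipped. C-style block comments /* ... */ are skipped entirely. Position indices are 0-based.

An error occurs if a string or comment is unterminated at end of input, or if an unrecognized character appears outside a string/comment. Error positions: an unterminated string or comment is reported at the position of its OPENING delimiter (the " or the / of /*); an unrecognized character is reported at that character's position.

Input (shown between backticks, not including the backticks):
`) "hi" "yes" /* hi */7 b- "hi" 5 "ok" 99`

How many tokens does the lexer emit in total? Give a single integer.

Answer: 10

Derivation:
pos=0: emit RPAREN ')'
pos=2: enter STRING mode
pos=2: emit STR "hi" (now at pos=6)
pos=7: enter STRING mode
pos=7: emit STR "yes" (now at pos=12)
pos=13: enter COMMENT mode (saw '/*')
exit COMMENT mode (now at pos=21)
pos=21: emit NUM '7' (now at pos=22)
pos=23: emit ID 'b' (now at pos=24)
pos=24: emit MINUS '-'
pos=26: enter STRING mode
pos=26: emit STR "hi" (now at pos=30)
pos=31: emit NUM '5' (now at pos=32)
pos=33: enter STRING mode
pos=33: emit STR "ok" (now at pos=37)
pos=38: emit NUM '99' (now at pos=40)
DONE. 10 tokens: [RPAREN, STR, STR, NUM, ID, MINUS, STR, NUM, STR, NUM]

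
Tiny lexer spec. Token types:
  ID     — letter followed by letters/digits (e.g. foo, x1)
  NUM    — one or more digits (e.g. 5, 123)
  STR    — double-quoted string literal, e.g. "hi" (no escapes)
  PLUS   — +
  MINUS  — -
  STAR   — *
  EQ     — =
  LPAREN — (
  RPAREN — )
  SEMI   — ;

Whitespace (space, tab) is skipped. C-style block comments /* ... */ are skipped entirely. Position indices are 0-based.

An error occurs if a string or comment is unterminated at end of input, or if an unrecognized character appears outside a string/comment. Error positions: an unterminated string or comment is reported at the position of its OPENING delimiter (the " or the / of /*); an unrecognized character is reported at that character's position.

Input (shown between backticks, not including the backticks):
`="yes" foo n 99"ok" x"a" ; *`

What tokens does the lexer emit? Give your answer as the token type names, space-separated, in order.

Answer: EQ STR ID ID NUM STR ID STR SEMI STAR

Derivation:
pos=0: emit EQ '='
pos=1: enter STRING mode
pos=1: emit STR "yes" (now at pos=6)
pos=7: emit ID 'foo' (now at pos=10)
pos=11: emit ID 'n' (now at pos=12)
pos=13: emit NUM '99' (now at pos=15)
pos=15: enter STRING mode
pos=15: emit STR "ok" (now at pos=19)
pos=20: emit ID 'x' (now at pos=21)
pos=21: enter STRING mode
pos=21: emit STR "a" (now at pos=24)
pos=25: emit SEMI ';'
pos=27: emit STAR '*'
DONE. 10 tokens: [EQ, STR, ID, ID, NUM, STR, ID, STR, SEMI, STAR]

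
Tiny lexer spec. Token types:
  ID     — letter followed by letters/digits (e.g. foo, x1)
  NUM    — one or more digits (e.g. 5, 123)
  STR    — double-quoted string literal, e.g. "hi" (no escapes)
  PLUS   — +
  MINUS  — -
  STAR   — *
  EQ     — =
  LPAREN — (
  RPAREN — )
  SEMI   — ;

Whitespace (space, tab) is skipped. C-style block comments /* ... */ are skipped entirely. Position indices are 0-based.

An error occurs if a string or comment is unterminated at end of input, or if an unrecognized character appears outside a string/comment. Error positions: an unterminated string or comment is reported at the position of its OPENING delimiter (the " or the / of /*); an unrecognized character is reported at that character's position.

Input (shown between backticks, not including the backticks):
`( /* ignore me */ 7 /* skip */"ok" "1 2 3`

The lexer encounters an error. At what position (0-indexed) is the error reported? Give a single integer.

Answer: 35

Derivation:
pos=0: emit LPAREN '('
pos=2: enter COMMENT mode (saw '/*')
exit COMMENT mode (now at pos=17)
pos=18: emit NUM '7' (now at pos=19)
pos=20: enter COMMENT mode (saw '/*')
exit COMMENT mode (now at pos=30)
pos=30: enter STRING mode
pos=30: emit STR "ok" (now at pos=34)
pos=35: enter STRING mode
pos=35: ERROR — unterminated string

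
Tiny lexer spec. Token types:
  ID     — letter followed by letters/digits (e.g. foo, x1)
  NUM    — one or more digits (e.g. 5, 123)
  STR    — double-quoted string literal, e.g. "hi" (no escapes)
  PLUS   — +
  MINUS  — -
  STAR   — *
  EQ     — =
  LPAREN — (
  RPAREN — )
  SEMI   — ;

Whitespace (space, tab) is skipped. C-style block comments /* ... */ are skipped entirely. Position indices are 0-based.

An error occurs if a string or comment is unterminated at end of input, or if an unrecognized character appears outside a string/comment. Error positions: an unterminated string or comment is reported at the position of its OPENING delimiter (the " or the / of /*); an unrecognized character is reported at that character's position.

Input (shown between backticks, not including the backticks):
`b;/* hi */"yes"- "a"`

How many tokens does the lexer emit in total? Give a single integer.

Answer: 5

Derivation:
pos=0: emit ID 'b' (now at pos=1)
pos=1: emit SEMI ';'
pos=2: enter COMMENT mode (saw '/*')
exit COMMENT mode (now at pos=10)
pos=10: enter STRING mode
pos=10: emit STR "yes" (now at pos=15)
pos=15: emit MINUS '-'
pos=17: enter STRING mode
pos=17: emit STR "a" (now at pos=20)
DONE. 5 tokens: [ID, SEMI, STR, MINUS, STR]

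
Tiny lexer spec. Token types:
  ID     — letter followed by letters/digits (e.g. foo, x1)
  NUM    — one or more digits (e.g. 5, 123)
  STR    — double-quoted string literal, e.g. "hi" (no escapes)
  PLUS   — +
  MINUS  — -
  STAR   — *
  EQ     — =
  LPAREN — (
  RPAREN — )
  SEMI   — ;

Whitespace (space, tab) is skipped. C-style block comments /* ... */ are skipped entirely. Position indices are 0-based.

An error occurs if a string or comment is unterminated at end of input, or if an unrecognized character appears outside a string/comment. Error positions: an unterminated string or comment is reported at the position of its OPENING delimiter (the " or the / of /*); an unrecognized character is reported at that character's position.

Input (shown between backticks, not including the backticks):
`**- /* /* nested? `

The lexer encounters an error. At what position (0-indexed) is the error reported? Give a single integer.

Answer: 4

Derivation:
pos=0: emit STAR '*'
pos=1: emit STAR '*'
pos=2: emit MINUS '-'
pos=4: enter COMMENT mode (saw '/*')
pos=4: ERROR — unterminated comment (reached EOF)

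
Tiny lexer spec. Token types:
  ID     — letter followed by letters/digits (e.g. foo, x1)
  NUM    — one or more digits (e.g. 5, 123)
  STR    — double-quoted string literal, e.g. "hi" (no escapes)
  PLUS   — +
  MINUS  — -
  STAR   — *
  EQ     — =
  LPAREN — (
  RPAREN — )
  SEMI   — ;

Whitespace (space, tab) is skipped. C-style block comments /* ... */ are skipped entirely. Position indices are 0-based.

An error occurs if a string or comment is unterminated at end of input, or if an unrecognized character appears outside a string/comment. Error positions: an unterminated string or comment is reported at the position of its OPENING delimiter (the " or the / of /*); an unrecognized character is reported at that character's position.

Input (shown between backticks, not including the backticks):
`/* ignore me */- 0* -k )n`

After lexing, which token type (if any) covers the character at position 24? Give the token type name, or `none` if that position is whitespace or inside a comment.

Answer: ID

Derivation:
pos=0: enter COMMENT mode (saw '/*')
exit COMMENT mode (now at pos=15)
pos=15: emit MINUS '-'
pos=17: emit NUM '0' (now at pos=18)
pos=18: emit STAR '*'
pos=20: emit MINUS '-'
pos=21: emit ID 'k' (now at pos=22)
pos=23: emit RPAREN ')'
pos=24: emit ID 'n' (now at pos=25)
DONE. 7 tokens: [MINUS, NUM, STAR, MINUS, ID, RPAREN, ID]
Position 24: char is 'n' -> ID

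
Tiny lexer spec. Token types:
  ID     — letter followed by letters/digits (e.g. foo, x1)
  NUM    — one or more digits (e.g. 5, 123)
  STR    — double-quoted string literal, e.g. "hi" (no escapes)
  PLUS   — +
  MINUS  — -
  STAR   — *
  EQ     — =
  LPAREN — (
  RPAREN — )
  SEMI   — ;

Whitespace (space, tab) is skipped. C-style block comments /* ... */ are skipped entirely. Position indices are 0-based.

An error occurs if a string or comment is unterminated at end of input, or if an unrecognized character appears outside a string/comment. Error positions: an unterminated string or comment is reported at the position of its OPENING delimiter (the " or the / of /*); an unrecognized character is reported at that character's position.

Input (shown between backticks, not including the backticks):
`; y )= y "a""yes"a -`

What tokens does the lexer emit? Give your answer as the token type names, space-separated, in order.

Answer: SEMI ID RPAREN EQ ID STR STR ID MINUS

Derivation:
pos=0: emit SEMI ';'
pos=2: emit ID 'y' (now at pos=3)
pos=4: emit RPAREN ')'
pos=5: emit EQ '='
pos=7: emit ID 'y' (now at pos=8)
pos=9: enter STRING mode
pos=9: emit STR "a" (now at pos=12)
pos=12: enter STRING mode
pos=12: emit STR "yes" (now at pos=17)
pos=17: emit ID 'a' (now at pos=18)
pos=19: emit MINUS '-'
DONE. 9 tokens: [SEMI, ID, RPAREN, EQ, ID, STR, STR, ID, MINUS]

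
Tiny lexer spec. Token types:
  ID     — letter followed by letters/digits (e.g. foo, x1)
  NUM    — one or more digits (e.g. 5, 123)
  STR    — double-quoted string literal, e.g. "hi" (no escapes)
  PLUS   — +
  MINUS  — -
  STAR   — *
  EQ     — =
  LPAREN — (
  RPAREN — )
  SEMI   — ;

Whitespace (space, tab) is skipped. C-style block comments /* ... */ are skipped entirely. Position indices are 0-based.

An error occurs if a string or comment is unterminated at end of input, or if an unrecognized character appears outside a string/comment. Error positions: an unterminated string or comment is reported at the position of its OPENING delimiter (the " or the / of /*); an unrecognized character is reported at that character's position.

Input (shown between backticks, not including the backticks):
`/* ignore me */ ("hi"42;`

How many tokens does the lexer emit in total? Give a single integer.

pos=0: enter COMMENT mode (saw '/*')
exit COMMENT mode (now at pos=15)
pos=16: emit LPAREN '('
pos=17: enter STRING mode
pos=17: emit STR "hi" (now at pos=21)
pos=21: emit NUM '42' (now at pos=23)
pos=23: emit SEMI ';'
DONE. 4 tokens: [LPAREN, STR, NUM, SEMI]

Answer: 4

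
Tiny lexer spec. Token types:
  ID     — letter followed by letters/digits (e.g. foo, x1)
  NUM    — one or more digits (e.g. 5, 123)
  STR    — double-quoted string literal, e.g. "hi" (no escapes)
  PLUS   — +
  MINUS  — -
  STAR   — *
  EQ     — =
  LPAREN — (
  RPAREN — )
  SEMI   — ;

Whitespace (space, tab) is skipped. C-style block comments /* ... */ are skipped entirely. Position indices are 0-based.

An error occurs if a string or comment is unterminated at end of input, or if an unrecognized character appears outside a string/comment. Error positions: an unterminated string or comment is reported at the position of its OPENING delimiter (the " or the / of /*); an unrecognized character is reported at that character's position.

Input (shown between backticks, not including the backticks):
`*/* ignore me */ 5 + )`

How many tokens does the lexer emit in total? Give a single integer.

Answer: 4

Derivation:
pos=0: emit STAR '*'
pos=1: enter COMMENT mode (saw '/*')
exit COMMENT mode (now at pos=16)
pos=17: emit NUM '5' (now at pos=18)
pos=19: emit PLUS '+'
pos=21: emit RPAREN ')'
DONE. 4 tokens: [STAR, NUM, PLUS, RPAREN]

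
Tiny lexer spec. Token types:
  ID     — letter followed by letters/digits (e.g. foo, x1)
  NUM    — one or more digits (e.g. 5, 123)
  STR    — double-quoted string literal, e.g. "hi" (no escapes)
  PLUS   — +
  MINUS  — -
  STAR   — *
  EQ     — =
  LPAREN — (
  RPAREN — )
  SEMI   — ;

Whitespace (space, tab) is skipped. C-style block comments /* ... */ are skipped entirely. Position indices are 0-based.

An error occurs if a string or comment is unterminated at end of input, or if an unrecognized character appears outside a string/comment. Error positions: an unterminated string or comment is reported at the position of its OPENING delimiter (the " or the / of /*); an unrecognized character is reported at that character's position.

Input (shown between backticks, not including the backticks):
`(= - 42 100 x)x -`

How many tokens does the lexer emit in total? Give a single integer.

pos=0: emit LPAREN '('
pos=1: emit EQ '='
pos=3: emit MINUS '-'
pos=5: emit NUM '42' (now at pos=7)
pos=8: emit NUM '100' (now at pos=11)
pos=12: emit ID 'x' (now at pos=13)
pos=13: emit RPAREN ')'
pos=14: emit ID 'x' (now at pos=15)
pos=16: emit MINUS '-'
DONE. 9 tokens: [LPAREN, EQ, MINUS, NUM, NUM, ID, RPAREN, ID, MINUS]

Answer: 9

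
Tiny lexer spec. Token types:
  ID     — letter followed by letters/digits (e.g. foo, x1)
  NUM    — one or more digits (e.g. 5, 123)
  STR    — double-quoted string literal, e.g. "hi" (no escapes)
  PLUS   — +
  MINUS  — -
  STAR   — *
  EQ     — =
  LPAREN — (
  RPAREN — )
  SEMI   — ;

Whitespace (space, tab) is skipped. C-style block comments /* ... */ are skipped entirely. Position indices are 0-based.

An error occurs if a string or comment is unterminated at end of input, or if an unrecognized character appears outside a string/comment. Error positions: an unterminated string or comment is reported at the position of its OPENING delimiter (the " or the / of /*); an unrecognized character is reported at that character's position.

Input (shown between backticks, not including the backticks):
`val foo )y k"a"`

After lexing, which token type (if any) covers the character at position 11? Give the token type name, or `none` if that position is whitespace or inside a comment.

pos=0: emit ID 'val' (now at pos=3)
pos=4: emit ID 'foo' (now at pos=7)
pos=8: emit RPAREN ')'
pos=9: emit ID 'y' (now at pos=10)
pos=11: emit ID 'k' (now at pos=12)
pos=12: enter STRING mode
pos=12: emit STR "a" (now at pos=15)
DONE. 6 tokens: [ID, ID, RPAREN, ID, ID, STR]
Position 11: char is 'k' -> ID

Answer: ID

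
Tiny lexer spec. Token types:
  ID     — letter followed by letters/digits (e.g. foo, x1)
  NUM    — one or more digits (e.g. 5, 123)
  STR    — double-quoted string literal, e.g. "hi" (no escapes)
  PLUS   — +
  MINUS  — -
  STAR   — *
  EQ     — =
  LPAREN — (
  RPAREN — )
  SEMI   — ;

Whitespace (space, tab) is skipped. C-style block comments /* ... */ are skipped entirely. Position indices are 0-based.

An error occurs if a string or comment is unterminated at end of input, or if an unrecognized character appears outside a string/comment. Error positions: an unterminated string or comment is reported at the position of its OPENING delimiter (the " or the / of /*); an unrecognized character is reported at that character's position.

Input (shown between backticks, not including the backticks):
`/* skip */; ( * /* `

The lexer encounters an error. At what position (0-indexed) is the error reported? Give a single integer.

pos=0: enter COMMENT mode (saw '/*')
exit COMMENT mode (now at pos=10)
pos=10: emit SEMI ';'
pos=12: emit LPAREN '('
pos=14: emit STAR '*'
pos=16: enter COMMENT mode (saw '/*')
pos=16: ERROR — unterminated comment (reached EOF)

Answer: 16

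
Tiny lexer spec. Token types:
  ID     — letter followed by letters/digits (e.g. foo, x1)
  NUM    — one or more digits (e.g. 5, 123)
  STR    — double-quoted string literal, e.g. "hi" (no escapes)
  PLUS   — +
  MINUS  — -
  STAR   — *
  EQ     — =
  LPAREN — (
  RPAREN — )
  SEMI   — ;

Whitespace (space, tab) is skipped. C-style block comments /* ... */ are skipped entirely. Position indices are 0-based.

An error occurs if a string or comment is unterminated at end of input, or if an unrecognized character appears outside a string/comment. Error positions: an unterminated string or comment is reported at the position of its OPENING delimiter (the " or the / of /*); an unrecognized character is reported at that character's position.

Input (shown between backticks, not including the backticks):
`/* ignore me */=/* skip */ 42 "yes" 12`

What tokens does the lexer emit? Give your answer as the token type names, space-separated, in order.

Answer: EQ NUM STR NUM

Derivation:
pos=0: enter COMMENT mode (saw '/*')
exit COMMENT mode (now at pos=15)
pos=15: emit EQ '='
pos=16: enter COMMENT mode (saw '/*')
exit COMMENT mode (now at pos=26)
pos=27: emit NUM '42' (now at pos=29)
pos=30: enter STRING mode
pos=30: emit STR "yes" (now at pos=35)
pos=36: emit NUM '12' (now at pos=38)
DONE. 4 tokens: [EQ, NUM, STR, NUM]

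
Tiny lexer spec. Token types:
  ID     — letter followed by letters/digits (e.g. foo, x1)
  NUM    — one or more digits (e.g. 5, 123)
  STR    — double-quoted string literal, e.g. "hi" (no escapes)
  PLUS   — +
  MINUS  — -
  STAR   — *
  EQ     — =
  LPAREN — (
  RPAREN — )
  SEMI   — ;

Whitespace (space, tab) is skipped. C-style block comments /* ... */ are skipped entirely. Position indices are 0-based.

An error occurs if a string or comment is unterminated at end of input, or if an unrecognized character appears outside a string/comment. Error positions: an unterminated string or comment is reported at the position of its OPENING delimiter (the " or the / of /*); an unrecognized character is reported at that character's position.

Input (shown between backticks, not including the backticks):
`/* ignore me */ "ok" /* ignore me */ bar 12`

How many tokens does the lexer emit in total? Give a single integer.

Answer: 3

Derivation:
pos=0: enter COMMENT mode (saw '/*')
exit COMMENT mode (now at pos=15)
pos=16: enter STRING mode
pos=16: emit STR "ok" (now at pos=20)
pos=21: enter COMMENT mode (saw '/*')
exit COMMENT mode (now at pos=36)
pos=37: emit ID 'bar' (now at pos=40)
pos=41: emit NUM '12' (now at pos=43)
DONE. 3 tokens: [STR, ID, NUM]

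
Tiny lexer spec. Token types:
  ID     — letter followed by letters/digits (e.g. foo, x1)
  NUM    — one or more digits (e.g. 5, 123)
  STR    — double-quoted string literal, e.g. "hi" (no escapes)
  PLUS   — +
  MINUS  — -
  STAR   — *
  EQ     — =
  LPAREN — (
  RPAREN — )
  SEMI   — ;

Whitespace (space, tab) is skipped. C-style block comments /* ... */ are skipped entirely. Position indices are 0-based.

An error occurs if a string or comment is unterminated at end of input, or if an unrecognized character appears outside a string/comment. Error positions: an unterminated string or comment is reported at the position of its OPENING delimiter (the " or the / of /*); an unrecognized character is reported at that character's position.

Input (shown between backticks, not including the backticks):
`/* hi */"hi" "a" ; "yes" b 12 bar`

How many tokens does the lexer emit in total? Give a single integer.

pos=0: enter COMMENT mode (saw '/*')
exit COMMENT mode (now at pos=8)
pos=8: enter STRING mode
pos=8: emit STR "hi" (now at pos=12)
pos=13: enter STRING mode
pos=13: emit STR "a" (now at pos=16)
pos=17: emit SEMI ';'
pos=19: enter STRING mode
pos=19: emit STR "yes" (now at pos=24)
pos=25: emit ID 'b' (now at pos=26)
pos=27: emit NUM '12' (now at pos=29)
pos=30: emit ID 'bar' (now at pos=33)
DONE. 7 tokens: [STR, STR, SEMI, STR, ID, NUM, ID]

Answer: 7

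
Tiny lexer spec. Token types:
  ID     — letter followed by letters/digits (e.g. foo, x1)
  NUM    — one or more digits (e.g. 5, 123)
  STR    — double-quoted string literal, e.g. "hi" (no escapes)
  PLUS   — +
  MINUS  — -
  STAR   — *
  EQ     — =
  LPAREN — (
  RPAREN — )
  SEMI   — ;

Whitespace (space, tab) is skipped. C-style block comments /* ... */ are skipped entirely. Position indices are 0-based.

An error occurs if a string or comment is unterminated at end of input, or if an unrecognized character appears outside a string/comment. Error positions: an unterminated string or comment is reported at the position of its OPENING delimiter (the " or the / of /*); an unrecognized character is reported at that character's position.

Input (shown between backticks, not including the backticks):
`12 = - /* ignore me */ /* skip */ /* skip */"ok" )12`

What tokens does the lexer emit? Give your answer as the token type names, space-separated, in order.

pos=0: emit NUM '12' (now at pos=2)
pos=3: emit EQ '='
pos=5: emit MINUS '-'
pos=7: enter COMMENT mode (saw '/*')
exit COMMENT mode (now at pos=22)
pos=23: enter COMMENT mode (saw '/*')
exit COMMENT mode (now at pos=33)
pos=34: enter COMMENT mode (saw '/*')
exit COMMENT mode (now at pos=44)
pos=44: enter STRING mode
pos=44: emit STR "ok" (now at pos=48)
pos=49: emit RPAREN ')'
pos=50: emit NUM '12' (now at pos=52)
DONE. 6 tokens: [NUM, EQ, MINUS, STR, RPAREN, NUM]

Answer: NUM EQ MINUS STR RPAREN NUM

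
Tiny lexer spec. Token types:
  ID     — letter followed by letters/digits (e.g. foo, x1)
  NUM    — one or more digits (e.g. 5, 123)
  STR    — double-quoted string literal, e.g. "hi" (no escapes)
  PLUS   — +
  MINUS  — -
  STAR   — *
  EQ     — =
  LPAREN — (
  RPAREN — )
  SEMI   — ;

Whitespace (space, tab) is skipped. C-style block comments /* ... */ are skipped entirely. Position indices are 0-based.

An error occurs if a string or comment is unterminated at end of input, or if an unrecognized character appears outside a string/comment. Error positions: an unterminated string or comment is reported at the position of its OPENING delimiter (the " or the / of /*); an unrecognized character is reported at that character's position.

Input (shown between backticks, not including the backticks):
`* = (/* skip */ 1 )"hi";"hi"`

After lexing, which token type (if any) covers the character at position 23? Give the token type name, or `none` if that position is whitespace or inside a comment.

pos=0: emit STAR '*'
pos=2: emit EQ '='
pos=4: emit LPAREN '('
pos=5: enter COMMENT mode (saw '/*')
exit COMMENT mode (now at pos=15)
pos=16: emit NUM '1' (now at pos=17)
pos=18: emit RPAREN ')'
pos=19: enter STRING mode
pos=19: emit STR "hi" (now at pos=23)
pos=23: emit SEMI ';'
pos=24: enter STRING mode
pos=24: emit STR "hi" (now at pos=28)
DONE. 8 tokens: [STAR, EQ, LPAREN, NUM, RPAREN, STR, SEMI, STR]
Position 23: char is ';' -> SEMI

Answer: SEMI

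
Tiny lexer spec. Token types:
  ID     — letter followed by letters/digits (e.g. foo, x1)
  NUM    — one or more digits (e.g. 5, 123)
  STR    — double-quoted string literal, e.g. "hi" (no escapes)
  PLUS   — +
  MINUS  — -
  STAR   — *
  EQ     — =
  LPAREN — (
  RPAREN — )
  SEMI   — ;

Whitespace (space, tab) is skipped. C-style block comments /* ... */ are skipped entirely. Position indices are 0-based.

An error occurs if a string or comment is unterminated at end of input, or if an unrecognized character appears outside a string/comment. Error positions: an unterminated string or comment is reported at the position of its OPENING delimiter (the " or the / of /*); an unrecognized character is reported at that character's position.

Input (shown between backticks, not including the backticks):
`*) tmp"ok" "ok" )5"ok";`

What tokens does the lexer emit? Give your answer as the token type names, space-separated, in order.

Answer: STAR RPAREN ID STR STR RPAREN NUM STR SEMI

Derivation:
pos=0: emit STAR '*'
pos=1: emit RPAREN ')'
pos=3: emit ID 'tmp' (now at pos=6)
pos=6: enter STRING mode
pos=6: emit STR "ok" (now at pos=10)
pos=11: enter STRING mode
pos=11: emit STR "ok" (now at pos=15)
pos=16: emit RPAREN ')'
pos=17: emit NUM '5' (now at pos=18)
pos=18: enter STRING mode
pos=18: emit STR "ok" (now at pos=22)
pos=22: emit SEMI ';'
DONE. 9 tokens: [STAR, RPAREN, ID, STR, STR, RPAREN, NUM, STR, SEMI]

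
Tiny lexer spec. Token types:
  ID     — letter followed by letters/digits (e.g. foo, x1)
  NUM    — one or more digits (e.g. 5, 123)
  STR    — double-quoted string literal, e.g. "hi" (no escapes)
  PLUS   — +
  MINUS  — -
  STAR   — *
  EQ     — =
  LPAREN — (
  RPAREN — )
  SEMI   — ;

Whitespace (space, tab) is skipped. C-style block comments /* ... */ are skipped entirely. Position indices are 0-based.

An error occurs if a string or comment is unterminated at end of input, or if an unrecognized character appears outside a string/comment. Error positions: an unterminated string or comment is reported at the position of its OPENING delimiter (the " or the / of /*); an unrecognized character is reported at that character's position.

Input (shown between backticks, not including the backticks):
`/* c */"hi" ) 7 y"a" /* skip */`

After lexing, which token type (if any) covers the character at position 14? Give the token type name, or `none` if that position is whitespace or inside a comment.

pos=0: enter COMMENT mode (saw '/*')
exit COMMENT mode (now at pos=7)
pos=7: enter STRING mode
pos=7: emit STR "hi" (now at pos=11)
pos=12: emit RPAREN ')'
pos=14: emit NUM '7' (now at pos=15)
pos=16: emit ID 'y' (now at pos=17)
pos=17: enter STRING mode
pos=17: emit STR "a" (now at pos=20)
pos=21: enter COMMENT mode (saw '/*')
exit COMMENT mode (now at pos=31)
DONE. 5 tokens: [STR, RPAREN, NUM, ID, STR]
Position 14: char is '7' -> NUM

Answer: NUM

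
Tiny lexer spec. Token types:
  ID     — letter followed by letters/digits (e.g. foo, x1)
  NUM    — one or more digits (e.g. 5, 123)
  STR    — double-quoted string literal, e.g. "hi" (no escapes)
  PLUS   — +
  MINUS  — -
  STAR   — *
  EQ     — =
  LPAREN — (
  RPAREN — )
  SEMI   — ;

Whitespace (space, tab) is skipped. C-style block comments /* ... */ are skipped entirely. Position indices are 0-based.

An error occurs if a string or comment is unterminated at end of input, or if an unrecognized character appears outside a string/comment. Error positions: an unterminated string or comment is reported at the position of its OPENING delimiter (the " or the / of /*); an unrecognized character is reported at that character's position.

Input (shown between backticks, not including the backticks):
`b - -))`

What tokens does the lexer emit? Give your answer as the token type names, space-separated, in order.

pos=0: emit ID 'b' (now at pos=1)
pos=2: emit MINUS '-'
pos=4: emit MINUS '-'
pos=5: emit RPAREN ')'
pos=6: emit RPAREN ')'
DONE. 5 tokens: [ID, MINUS, MINUS, RPAREN, RPAREN]

Answer: ID MINUS MINUS RPAREN RPAREN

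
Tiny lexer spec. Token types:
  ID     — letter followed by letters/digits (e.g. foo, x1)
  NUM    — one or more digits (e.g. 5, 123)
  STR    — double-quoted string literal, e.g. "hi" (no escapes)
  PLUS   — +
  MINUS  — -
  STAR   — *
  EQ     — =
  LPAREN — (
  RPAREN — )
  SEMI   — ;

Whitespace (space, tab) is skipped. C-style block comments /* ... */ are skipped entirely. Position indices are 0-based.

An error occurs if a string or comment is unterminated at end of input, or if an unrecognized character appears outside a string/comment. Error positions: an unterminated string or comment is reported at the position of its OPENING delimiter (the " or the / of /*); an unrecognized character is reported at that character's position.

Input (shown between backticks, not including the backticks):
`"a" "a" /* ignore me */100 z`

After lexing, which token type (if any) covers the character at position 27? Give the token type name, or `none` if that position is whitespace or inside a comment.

Answer: ID

Derivation:
pos=0: enter STRING mode
pos=0: emit STR "a" (now at pos=3)
pos=4: enter STRING mode
pos=4: emit STR "a" (now at pos=7)
pos=8: enter COMMENT mode (saw '/*')
exit COMMENT mode (now at pos=23)
pos=23: emit NUM '100' (now at pos=26)
pos=27: emit ID 'z' (now at pos=28)
DONE. 4 tokens: [STR, STR, NUM, ID]
Position 27: char is 'z' -> ID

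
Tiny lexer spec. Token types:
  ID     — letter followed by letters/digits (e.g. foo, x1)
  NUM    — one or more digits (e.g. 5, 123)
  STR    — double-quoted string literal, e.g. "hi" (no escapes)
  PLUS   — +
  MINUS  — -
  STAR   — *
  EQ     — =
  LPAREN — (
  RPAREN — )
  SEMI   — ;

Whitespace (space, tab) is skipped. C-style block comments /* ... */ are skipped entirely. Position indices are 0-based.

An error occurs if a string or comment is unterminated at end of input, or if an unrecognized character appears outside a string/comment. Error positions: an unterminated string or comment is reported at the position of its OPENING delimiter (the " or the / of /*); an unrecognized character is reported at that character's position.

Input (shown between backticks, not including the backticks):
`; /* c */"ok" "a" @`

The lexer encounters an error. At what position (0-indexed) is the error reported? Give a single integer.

pos=0: emit SEMI ';'
pos=2: enter COMMENT mode (saw '/*')
exit COMMENT mode (now at pos=9)
pos=9: enter STRING mode
pos=9: emit STR "ok" (now at pos=13)
pos=14: enter STRING mode
pos=14: emit STR "a" (now at pos=17)
pos=18: ERROR — unrecognized char '@'

Answer: 18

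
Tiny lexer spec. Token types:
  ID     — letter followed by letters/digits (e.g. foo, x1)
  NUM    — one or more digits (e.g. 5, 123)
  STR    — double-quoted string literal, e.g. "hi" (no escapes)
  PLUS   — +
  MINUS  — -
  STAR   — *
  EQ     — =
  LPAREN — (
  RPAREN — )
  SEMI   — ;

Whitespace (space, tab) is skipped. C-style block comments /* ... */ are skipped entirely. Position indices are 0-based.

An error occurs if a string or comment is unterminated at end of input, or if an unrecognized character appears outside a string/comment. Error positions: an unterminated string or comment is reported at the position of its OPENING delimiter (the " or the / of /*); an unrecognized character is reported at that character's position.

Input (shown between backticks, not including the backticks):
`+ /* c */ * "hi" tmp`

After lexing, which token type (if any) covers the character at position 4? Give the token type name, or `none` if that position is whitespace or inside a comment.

pos=0: emit PLUS '+'
pos=2: enter COMMENT mode (saw '/*')
exit COMMENT mode (now at pos=9)
pos=10: emit STAR '*'
pos=12: enter STRING mode
pos=12: emit STR "hi" (now at pos=16)
pos=17: emit ID 'tmp' (now at pos=20)
DONE. 4 tokens: [PLUS, STAR, STR, ID]
Position 4: char is ' ' -> none

Answer: none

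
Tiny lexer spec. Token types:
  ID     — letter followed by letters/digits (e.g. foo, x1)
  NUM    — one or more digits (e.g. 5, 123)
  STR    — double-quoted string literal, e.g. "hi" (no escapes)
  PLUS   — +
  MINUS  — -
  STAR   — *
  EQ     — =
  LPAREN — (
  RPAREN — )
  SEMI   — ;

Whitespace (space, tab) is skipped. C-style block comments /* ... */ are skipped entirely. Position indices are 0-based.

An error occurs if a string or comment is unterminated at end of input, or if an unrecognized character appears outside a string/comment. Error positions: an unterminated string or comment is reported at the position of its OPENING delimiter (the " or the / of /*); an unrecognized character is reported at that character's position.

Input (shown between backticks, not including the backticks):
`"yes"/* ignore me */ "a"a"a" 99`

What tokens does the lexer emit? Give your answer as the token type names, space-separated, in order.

pos=0: enter STRING mode
pos=0: emit STR "yes" (now at pos=5)
pos=5: enter COMMENT mode (saw '/*')
exit COMMENT mode (now at pos=20)
pos=21: enter STRING mode
pos=21: emit STR "a" (now at pos=24)
pos=24: emit ID 'a' (now at pos=25)
pos=25: enter STRING mode
pos=25: emit STR "a" (now at pos=28)
pos=29: emit NUM '99' (now at pos=31)
DONE. 5 tokens: [STR, STR, ID, STR, NUM]

Answer: STR STR ID STR NUM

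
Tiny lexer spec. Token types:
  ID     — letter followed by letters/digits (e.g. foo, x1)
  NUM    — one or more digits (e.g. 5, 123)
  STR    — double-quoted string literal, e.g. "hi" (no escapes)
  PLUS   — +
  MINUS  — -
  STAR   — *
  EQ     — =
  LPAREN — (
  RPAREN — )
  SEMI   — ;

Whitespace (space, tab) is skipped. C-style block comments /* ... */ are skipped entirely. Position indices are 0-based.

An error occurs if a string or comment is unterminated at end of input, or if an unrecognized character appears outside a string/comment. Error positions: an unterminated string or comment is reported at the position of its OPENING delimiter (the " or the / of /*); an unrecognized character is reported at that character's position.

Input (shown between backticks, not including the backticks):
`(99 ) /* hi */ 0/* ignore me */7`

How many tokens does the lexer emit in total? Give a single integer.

pos=0: emit LPAREN '('
pos=1: emit NUM '99' (now at pos=3)
pos=4: emit RPAREN ')'
pos=6: enter COMMENT mode (saw '/*')
exit COMMENT mode (now at pos=14)
pos=15: emit NUM '0' (now at pos=16)
pos=16: enter COMMENT mode (saw '/*')
exit COMMENT mode (now at pos=31)
pos=31: emit NUM '7' (now at pos=32)
DONE. 5 tokens: [LPAREN, NUM, RPAREN, NUM, NUM]

Answer: 5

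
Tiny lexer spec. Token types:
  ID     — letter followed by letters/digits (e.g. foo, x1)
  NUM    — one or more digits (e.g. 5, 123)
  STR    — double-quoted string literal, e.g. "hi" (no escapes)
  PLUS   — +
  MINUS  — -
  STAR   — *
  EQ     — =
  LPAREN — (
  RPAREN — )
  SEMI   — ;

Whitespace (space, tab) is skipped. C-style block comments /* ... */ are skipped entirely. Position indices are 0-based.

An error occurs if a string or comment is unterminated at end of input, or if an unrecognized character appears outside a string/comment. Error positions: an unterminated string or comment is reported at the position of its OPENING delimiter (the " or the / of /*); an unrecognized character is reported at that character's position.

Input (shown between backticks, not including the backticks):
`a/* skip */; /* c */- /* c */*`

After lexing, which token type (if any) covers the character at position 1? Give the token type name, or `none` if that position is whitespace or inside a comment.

pos=0: emit ID 'a' (now at pos=1)
pos=1: enter COMMENT mode (saw '/*')
exit COMMENT mode (now at pos=11)
pos=11: emit SEMI ';'
pos=13: enter COMMENT mode (saw '/*')
exit COMMENT mode (now at pos=20)
pos=20: emit MINUS '-'
pos=22: enter COMMENT mode (saw '/*')
exit COMMENT mode (now at pos=29)
pos=29: emit STAR '*'
DONE. 4 tokens: [ID, SEMI, MINUS, STAR]
Position 1: char is '/' -> none

Answer: none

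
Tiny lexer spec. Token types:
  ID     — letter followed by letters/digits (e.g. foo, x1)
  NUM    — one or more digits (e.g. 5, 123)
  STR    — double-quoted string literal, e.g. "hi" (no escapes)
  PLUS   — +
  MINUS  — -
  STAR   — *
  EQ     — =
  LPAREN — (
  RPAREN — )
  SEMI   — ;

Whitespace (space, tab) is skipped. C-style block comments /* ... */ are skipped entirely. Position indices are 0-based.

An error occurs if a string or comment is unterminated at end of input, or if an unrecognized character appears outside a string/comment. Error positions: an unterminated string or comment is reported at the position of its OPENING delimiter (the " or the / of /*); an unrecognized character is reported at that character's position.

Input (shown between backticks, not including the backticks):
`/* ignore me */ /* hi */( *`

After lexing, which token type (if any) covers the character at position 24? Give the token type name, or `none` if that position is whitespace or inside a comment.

Answer: LPAREN

Derivation:
pos=0: enter COMMENT mode (saw '/*')
exit COMMENT mode (now at pos=15)
pos=16: enter COMMENT mode (saw '/*')
exit COMMENT mode (now at pos=24)
pos=24: emit LPAREN '('
pos=26: emit STAR '*'
DONE. 2 tokens: [LPAREN, STAR]
Position 24: char is '(' -> LPAREN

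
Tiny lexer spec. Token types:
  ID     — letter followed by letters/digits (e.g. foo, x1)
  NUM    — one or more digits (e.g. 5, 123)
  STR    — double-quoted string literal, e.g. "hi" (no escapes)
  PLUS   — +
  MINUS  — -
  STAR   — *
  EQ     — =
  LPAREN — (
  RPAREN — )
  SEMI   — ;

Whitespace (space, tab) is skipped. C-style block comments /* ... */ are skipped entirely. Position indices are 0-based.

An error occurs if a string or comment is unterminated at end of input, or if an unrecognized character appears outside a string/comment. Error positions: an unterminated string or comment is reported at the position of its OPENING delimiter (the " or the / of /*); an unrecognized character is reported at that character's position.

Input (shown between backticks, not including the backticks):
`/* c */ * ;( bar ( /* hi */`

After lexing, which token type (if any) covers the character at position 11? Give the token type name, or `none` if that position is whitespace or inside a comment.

Answer: LPAREN

Derivation:
pos=0: enter COMMENT mode (saw '/*')
exit COMMENT mode (now at pos=7)
pos=8: emit STAR '*'
pos=10: emit SEMI ';'
pos=11: emit LPAREN '('
pos=13: emit ID 'bar' (now at pos=16)
pos=17: emit LPAREN '('
pos=19: enter COMMENT mode (saw '/*')
exit COMMENT mode (now at pos=27)
DONE. 5 tokens: [STAR, SEMI, LPAREN, ID, LPAREN]
Position 11: char is '(' -> LPAREN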